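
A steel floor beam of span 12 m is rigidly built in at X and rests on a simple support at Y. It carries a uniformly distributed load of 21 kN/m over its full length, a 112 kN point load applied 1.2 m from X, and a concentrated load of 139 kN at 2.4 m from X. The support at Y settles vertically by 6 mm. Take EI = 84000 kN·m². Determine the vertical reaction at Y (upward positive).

Remove the prop at Y; the released (primary) structure is a cantilever built in at X.
Free-end deflection of the primary structure under the applied loading (downward +):
  UDL 21: wL⁴/(8EI) = 54432/EI
  point load 112 at a = 1.2: Pa²(3L − a)/(6EI) = 935.4/EI
  point load 139 at a = 2.4: Pa²(3L − a)/(6EI) = 4484/EI
  δ_0 = 59851/EI
Tip deflection under a unit load at Y: L³/(3EI) = 576/EI.
With EI = 84000 kN·m²: δ_0 = 0.71251 m and δ_{YY} = 0.006857 m/kN.
Compatibility — the beam at Y must follow the support down by 0.006 m: δ_0 − R_Y·δ_{YY} = 0.006, so R_Y = (0.71251 − 0.006)/0.006857 = 103 kN.

R_Y = 103 kN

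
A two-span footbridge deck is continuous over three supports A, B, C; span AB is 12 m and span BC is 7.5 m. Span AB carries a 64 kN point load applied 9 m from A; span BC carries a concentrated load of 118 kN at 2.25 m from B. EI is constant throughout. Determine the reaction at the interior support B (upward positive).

Release continuity at B by inserting a hinge; the redundant is the internal moment M_B. The primary structure is two simply-supported spans AB and BC.
Rotations at B on the released spans (each span's end-slope, ×1/EI):
  span AB: point load 64 at a = 9: Pab(L + a)/(6LEI) = 504/EI
  span BC: point load 118 at a = 2.25: Pab(L + b)/(6LEI) = 394.9/EI
  relative rotation θ_0 = (504 + 394.9)/EI = 898.9/EI
A unit hogging moment at B produces rotation L₁/(3EI) + L₂/(3EI) = 6.5/EI.
Compatibility: M_B·(L₁+L₂)/(3EI) = θ_0, giving M_B = 138.3 kN·m (hogging).
Span AB, ΣM about A with M_B applied at B: R_B^{AB}·12 = 576 + 138.3, so R_B^{AB} = 59.52 kN and R_A = 64 − 59.52 = 4.475 kN.
Span BC, ΣM about C: R_B^{BC}·7.5 = 619.5 + 138.3, so R_B^{BC} = 101 kN and R_C = 118 − 101 = 16.96 kN.
R_B = 59.52 + 101 = 160.6 kN.

R_B = 160.6 kN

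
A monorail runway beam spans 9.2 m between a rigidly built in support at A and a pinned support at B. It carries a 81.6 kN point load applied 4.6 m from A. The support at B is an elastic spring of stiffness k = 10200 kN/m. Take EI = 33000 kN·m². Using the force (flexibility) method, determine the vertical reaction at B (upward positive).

Choose R_B as the redundant. The primary structure is the cantilever fixed at A.
Free-end deflection of the primary structure under the applied loading (downward +):
  point load 81.6 at a = 4.6: Pa²(3L − a)/(6EI) = 6619/EI
Flexibility coefficient — unit upward force at B: δ_{BB} = L³/(3EI) = 259.6/EI.
With EI = 33000 kN·m²: δ_0 = 0.20057 m and δ_{BB} = 0.007866 m/kN.
Compatibility — the spring shortens by R_B/k under the reaction it provides: δ_0 − R_B·δ_{BB} = R_B/k. With 1/k = 0.000098 m/kN, R_B = δ_0 / (δ_{BB} + 1/k) = 0.20057 / (0.007866 + 0.000098) = 25.19 kN.

R_B = 25.19 kN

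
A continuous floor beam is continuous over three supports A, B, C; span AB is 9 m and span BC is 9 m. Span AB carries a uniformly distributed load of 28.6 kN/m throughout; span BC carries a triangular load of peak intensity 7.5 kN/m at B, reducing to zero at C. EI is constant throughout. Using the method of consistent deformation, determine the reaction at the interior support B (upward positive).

Insert a hinge at B; M_B is the redundant, and each span becomes simply supported.
Discontinuity in slope at B on the released structure — sum the simple-span end rotations:
  span AB: UDL 28.6: wL³/(24EI) = 868.7/EI
  span BC: triangular load, peak 7.5: w₀L³/(45EI) = 121.5/EI
  relative rotation θ_0 = (868.7 + 121.5)/EI = 990.2/EI
A unit hogging moment at B produces rotation L₁/(3EI) + L₂/(3EI) = 6/EI.
Slope continuity at B: θ_0 = M_B·6/EI, so M_B = 990.2/6 = 165 kN·m (hogging).
Span AB, ΣM about A with M_B applied at B: R_B^{AB}·9 = 1158 + 165, so R_B^{AB} = 147 kN and R_A = 257.4 − 147 = 110.4 kN.
Span BC, ΣM about C: R_B^{BC}·9 = 202.5 + 165, so R_B^{BC} = 40.84 kN and R_C = 33.75 − 40.84 = -7.088 kN.
R_B = 147 + 40.84 = 187.9 kN.

R_B = 187.9 kN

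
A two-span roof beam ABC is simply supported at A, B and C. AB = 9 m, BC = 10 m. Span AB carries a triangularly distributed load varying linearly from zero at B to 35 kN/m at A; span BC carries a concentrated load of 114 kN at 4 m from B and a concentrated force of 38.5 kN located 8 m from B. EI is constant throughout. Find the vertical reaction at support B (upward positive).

R_B = 173.6 kN

Take M_B as the redundant. Released structure: two simple spans AB and BC with a hinge at B.
Discontinuity in slope at B on the released structure — sum the simple-span end rotations:
  span AB: triangular load, peak 35: 7w₀L³/(360EI) = 496.1/EI
  span BC: point load 114 at a = 4: Pab(L + b)/(6LEI) = 729.6/EI
  span BC: point load 38.5 at a = 8: Pab(L + b)/(6LEI) = 123.2/EI
  relative rotation θ_0 = (496.1 + 852.8)/EI = 1349/EI
A unit hogging moment at B produces rotation L₁/(3EI) + L₂/(3EI) = 6.333/EI.
Slope continuity at B: θ_0 = M_B·6.333/EI, so M_B = 1349/6.333 = 213 kN·m (hogging).
Span AB, ΣM about A with M_B applied at B: R_B^{AB}·9 = 472.5 + 213, so R_B^{AB} = 76.17 kN and R_A = 157.5 − 76.17 = 81.33 kN.
Span BC, ΣM about C: R_B^{BC}·10 = 761 + 213, so R_B^{BC} = 97.4 kN and R_C = 152.5 − 97.4 = 55.1 kN.
R_B = 76.17 + 97.4 = 173.6 kN.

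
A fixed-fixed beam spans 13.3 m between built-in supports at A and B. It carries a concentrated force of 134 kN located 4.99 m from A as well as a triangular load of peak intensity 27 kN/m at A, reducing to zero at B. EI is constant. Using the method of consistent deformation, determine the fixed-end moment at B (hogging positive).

Take the two fixed-end moments M_A, M_B as redundants; the released structure is the simple span AB.
Simple-span end rotations at A and B under the given loads:
  at A: point load 134 at a = 4.99: Pab(L + b)/(6LEI) = 1505/EI
  at B: point load 134 at a = 4.99: Pab(L + a)/(6LEI) = 1274/EI
  at A: triangular load, peak 27: w₀L³/(45EI) = 1412/EI
  at B: triangular load, peak 27: 7w₀L³/(360EI) = 1235/EI
  θ_A0 = 2916/EI,  θ_B0 = 2509/EI
Flexibility coefficients: a unit moment at one end gives L/(3EI) there and L/(6EI) at the far end, so f₁₁ = f₂₂ = 4.433/EI and f₁₂ = f₂₁ = 2.217/EI.
Compatibility — zero rotation at each built-in end:
  4.433 M_A + 2.217 M_B = 2916
  2.217 M_A + 4.433 M_B = 2509
Solving the pair gives M_A = 499.8 kN·m and M_B = 315.9 kN·m (hogging).

M_B = 315.9 kN·m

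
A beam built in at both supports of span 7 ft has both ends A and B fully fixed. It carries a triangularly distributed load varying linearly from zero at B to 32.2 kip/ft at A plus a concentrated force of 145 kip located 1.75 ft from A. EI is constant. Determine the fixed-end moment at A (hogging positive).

M_A = 221.6 kip·ft

Take the two fixed-end moments M_A, M_B as redundants; the released structure is the simple span AB.
End rotations of the released simple span under the applied load (×1/EI):
  at A: triangular load, peak 32.2: w₀L³/(45EI) = 245.4/EI
  at B: triangular load, peak 32.2: 7w₀L³/(360EI) = 214.8/EI
  at A: point load 145 at a = 1.75: Pab(L + b)/(6LEI) = 388.6/EI
  at B: point load 145 at a = 1.75: Pab(L + a)/(6LEI) = 277.5/EI
  θ_A0 = 634/EI,  θ_B0 = 492.3/EI
Flexibility coefficients: a unit moment at one end gives L/(3EI) there and L/(6EI) at the far end, so f₁₁ = f₂₂ = 2.333/EI and f₁₂ = f₂₁ = 1.167/EI.
Compatibility — zero rotation at each built-in end:
  2.333 M_A + 1.167 M_B = 634
  1.167 M_A + 2.333 M_B = 492.3
Solving the pair gives M_A = 221.6 kip·ft and M_B = 100.2 kip·ft (hogging).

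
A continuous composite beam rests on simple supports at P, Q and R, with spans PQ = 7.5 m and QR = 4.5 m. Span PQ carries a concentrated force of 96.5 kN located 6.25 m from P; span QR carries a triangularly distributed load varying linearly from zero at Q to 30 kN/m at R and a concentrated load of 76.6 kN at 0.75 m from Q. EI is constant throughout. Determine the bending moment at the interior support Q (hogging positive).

M_Q = 87.34 kN·m

Insert a hinge at Q; M_Q is the redundant, and each span becomes simply supported.
Discontinuity in slope at Q on the released structure — sum the simple-span end rotations:
  span PQ: point load 96.5 at a = 6.25: Pab(L + a)/(6LEI) = 230.4/EI
  span QR: triangular load, peak 30: 7w₀L³/(360EI) = 53.16/EI
  span QR: point load 76.6 at a = 0.75: Pab(L + b)/(6LEI) = 65.83/EI
  relative rotation θ_0 = (230.4 + 119)/EI = 349.3/EI
A unit hogging moment at Q produces rotation L₁/(3EI) + L₂/(3EI) = 4/EI.
Compatibility: M_Q·(L₁+L₂)/(3EI) = θ_0, giving M_Q = 87.34 kN·m (hogging).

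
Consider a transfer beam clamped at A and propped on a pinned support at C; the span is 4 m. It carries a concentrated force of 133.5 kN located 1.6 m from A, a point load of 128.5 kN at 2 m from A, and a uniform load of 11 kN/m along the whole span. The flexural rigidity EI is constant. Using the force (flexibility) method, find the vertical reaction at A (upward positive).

R_A = 221.6 kN

Release the roller at C. Primary structure: cantilever fixed at A.
Free-end deflection of the primary structure under the applied loading (downward +):
  point load 133.5 at a = 1.6: Pa²(3L − a)/(6EI) = 592.4/EI
  point load 128.5 at a = 2: Pa²(3L − a)/(6EI) = 856.7/EI
  UDL 11: wL⁴/(8EI) = 352/EI
  δ_0 = 1801/EI
Tip deflection under a unit load at C: L³/(3EI) = 21.33/EI.
The prop prevents deflection at C: R_C = δ_0/δ_{CC} = 1801/21.33 = 84.42 kN.
Vertical equilibrium: R_A = ΣP − R_C = 306 − 84.42 = 221.6 kN.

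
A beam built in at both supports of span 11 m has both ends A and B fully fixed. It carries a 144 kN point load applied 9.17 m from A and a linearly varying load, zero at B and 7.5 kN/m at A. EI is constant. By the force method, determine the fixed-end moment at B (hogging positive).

Take the two fixed-end moments M_A, M_B as redundants; the released structure is the simple span AB.
Simple-span end rotations at A and B under the given loads:
  at A: point load 144 at a = 9.17: Pab(L + b)/(6LEI) = 469.7/EI
  at B: point load 144 at a = 9.17: Pab(L + a)/(6LEI) = 738.5/EI
  at A: triangular load, peak 7.5: w₀L³/(45EI) = 221.8/EI
  at B: triangular load, peak 7.5: 7w₀L³/(360EI) = 194.1/EI
  θ_A0 = 691.6/EI,  θ_B0 = 932.6/EI
Flexibility coefficients: a unit moment at one end gives L/(3EI) there and L/(6EI) at the far end, so f₁₁ = f₂₂ = 3.667/EI and f₁₂ = f₂₁ = 1.833/EI.
Compatibility — zero rotation at each built-in end:
  3.667 M_A + 1.833 M_B = 691.6
  1.833 M_A + 3.667 M_B = 932.6
Solving the pair gives M_A = 81.92 kN·m and M_B = 213.4 kN·m (hogging).

M_B = 213.4 kN·m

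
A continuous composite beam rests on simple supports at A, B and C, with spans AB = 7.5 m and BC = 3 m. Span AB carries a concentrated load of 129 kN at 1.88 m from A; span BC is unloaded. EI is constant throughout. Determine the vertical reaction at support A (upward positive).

Release continuity at B by inserting a hinge; the redundant is the internal moment M_B. The primary structure is two simply-supported spans AB and BC.
Discontinuity in slope at B on the released structure — sum the simple-span end rotations:
  span AB: point load 129 at a = 1.88: Pab(L + a)/(6LEI) = 284.1/EI
  relative rotation θ_0 = (284.1 + 0)/EI = 284.1/EI
A unit hogging moment at B produces rotation L₁/(3EI) + L₂/(3EI) = 3.5/EI.
Slope continuity at B: θ_0 = M_B·3.5/EI, so M_B = 284.1/3.5 = 81.17 kN·m (hogging).
Span AB, ΣM about A with M_B applied at B: R_B^{AB}·7.5 = 242.5 + 81.17, so R_B^{AB} = 43.16 kN and R_A = 129 − 43.16 = 85.84 kN.

R_A = 85.84 kN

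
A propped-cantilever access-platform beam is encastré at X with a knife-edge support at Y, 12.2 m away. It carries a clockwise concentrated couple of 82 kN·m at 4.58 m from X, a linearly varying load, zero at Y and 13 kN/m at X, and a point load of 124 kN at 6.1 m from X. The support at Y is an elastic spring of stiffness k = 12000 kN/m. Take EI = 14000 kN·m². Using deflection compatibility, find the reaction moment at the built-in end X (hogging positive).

Take the reaction at Y as the redundant and release it; the primary structure is a cantilever fixed at X.
Primary-structure tip deflection at Y by superposition:
  clockwise couple 82 at a = 4.58: M₀a(2L − a)/(2EI) = 3722/EI
  triangular load, peak 13 at the fixed end: w₀L⁴/(30EI) = 9600/EI
  point load 124 at a = 6.1: Pa²(3L − a)/(6EI) = 23455/EI
  δ_0 = 36776/EI
Tip deflection under a unit load at Y: L³/(3EI) = 605.3/EI.
With EI = 14000 kN·m²: δ_0 = 2.6269 m and δ_{YY} = 0.043234 m/kN.
Compatibility — the spring shortens by R_Y/k under the reaction it provides: δ_0 − R_Y·δ_{YY} = R_Y/k. With 1/k = 0.000083 m/kN, R_Y = δ_0 / (δ_{YY} + 1/k) = 2.6269 / (0.043234 + 0.000083) = 60.64 kN.
Moment equilibrium about X: M_X = Σ(load moments about X) − R_Y·L = 1161 − 60.64×12.2 = 421.1 kN·m.

M_X = 421.1 kN·m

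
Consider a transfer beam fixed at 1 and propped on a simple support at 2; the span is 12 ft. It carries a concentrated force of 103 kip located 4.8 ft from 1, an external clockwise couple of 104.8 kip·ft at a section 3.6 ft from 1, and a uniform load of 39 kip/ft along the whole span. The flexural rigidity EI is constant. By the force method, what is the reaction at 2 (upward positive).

Release the roller at 2. Primary structure: cantilever fixed at 1.
Deflection at 2 on the released cantilever, summing each load's contribution:
  point load 103 at a = 4.8: Pa²(3L − a)/(6EI) = 12340/EI
  clockwise couple 104.8 at a = 3.6: M₀a(2L − a)/(2EI) = 3848/EI
  UDL 39: wL⁴/(8EI) = 101088/EI
  δ_0 = 117276/EI
Flexibility coefficient — unit upward force at 2: δ_{22} = L³/(3EI) = 576/EI.
Compatibility at 2: δ_0 − R_2·δ_{22} = 0, so R_2 = 117276/576 = 203.6 kip.

R_2 = 203.6 kip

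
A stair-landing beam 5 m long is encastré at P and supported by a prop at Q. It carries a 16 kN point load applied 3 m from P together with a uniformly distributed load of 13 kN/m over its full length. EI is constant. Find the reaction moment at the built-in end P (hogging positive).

M_P = 54.06 kN·m

Take the reaction at Q as the redundant and release it; the primary structure is a cantilever fixed at P.
Deflection at Q on the released cantilever, summing each load's contribution:
  point load 16 at a = 3: Pa²(3L − a)/(6EI) = 288/EI
  UDL 13: wL⁴/(8EI) = 1016/EI
  δ_0 = 1304/EI
Tip deflection under a unit load at Q: L³/(3EI) = 41.67/EI.
Compatibility at Q: δ_0 − R_Q·δ_{QQ} = 0, so R_Q = 1304/41.67 = 31.29 kN.
Moment equilibrium about P: M_P = Σ(load moments about P) − R_Q·L = 210.5 − 31.29×5 = 54.06 kN·m.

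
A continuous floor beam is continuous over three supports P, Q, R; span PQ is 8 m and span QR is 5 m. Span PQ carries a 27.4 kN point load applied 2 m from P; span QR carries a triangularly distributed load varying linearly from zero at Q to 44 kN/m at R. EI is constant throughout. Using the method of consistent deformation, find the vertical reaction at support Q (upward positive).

Release continuity at Q by inserting a hinge; the redundant is the internal moment M_Q. The primary structure is two simply-supported spans PQ and QR.
End slopes at the hinge Q, treating each span as simply supported:
  span PQ: point load 27.4 at a = 2: Pab(L + a)/(6LEI) = 68.5/EI
  span QR: triangular load, peak 44: 7w₀L³/(360EI) = 106.9/EI
  relative rotation θ_0 = (68.5 + 106.9)/EI = 175.4/EI
A unit hogging moment at Q produces rotation L₁/(3EI) + L₂/(3EI) = 4.333/EI.
Slope continuity at Q: θ_0 = M_Q·4.333/EI, so M_Q = 175.4/4.333 = 40.49 kN·m (hogging).
Span PQ, ΣM about P with M_Q applied at Q: R_Q^{PQ}·8 = 54.8 + 40.49, so R_Q^{PQ} = 11.91 kN and R_P = 27.4 − 11.91 = 15.49 kN.
Span QR, ΣM about R: R_Q^{QR}·5 = 183.3 + 40.49, so R_Q^{QR} = 44.76 kN and R_R = 110 − 44.76 = 65.24 kN.
R_Q = 11.91 + 44.76 = 56.67 kN.

R_Q = 56.67 kN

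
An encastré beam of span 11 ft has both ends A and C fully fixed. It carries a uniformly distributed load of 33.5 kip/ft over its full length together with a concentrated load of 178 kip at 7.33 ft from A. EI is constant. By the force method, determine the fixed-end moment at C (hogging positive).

M_C = 627.9 kip·ft

Take the two fixed-end moments M_A, M_C as redundants; the released structure is the simple span AC.
Simple-span end rotations at A and C under the given loads:
  at A: UDL 33.5: wL³/(24EI) = 1858/EI
  at C: UDL 33.5: wL³/(24EI) = 1858/EI
  at A: point load 178 at a = 7.33: Pab(L + b)/(6LEI) = 1064/EI
  at C: point load 178 at a = 7.33: Pab(L + a)/(6LEI) = 1330/EI
  θ_A0 = 2922/EI,  θ_C0 = 3188/EI
Flexibility coefficients: a unit moment at one end gives L/(3EI) there and L/(6EI) at the far end, so f₁₁ = f₂₂ = 3.667/EI and f₁₂ = f₂₁ = 1.833/EI.
Compatibility — zero rotation at each built-in end:
  3.667 M_A + 1.833 M_C = 2922
  1.833 M_A + 3.667 M_C = 3188
Solving the pair gives M_A = 483 kip·ft and M_C = 627.9 kip·ft (hogging).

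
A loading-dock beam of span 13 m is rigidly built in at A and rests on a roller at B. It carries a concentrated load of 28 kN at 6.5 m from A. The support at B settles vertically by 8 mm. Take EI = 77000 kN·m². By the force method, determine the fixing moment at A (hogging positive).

Take the reaction at B as the redundant and release it; the primary structure is a cantilever fixed at A.
Deflection at B on the released cantilever, summing each load's contribution:
  point load 28 at a = 6.5: Pa²(3L − a)/(6EI) = 6408/EI
Tip deflection under a unit load at B: L³/(3EI) = 732.3/EI.
With EI = 77000 kN·m²: δ_0 = 0.08322 m and δ_{BB} = 0.009511 m/kN.
Compatibility — the beam at B must follow the support down by 0.008 m: δ_0 − R_B·δ_{BB} = 0.008, so R_B = (0.08322 − 0.008)/0.009511 = 7.909 kN.
Moment equilibrium about A: M_A = Σ(load moments about A) − R_B·L = 182 − 7.909×13 = 79.18 kN·m.

M_A = 79.18 kN·m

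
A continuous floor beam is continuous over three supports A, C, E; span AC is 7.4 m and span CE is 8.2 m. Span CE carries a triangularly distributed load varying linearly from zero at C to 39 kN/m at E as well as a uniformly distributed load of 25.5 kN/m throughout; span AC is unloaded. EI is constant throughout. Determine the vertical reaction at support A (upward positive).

R_A = -26.09 kN

Insert a hinge at C; M_C is the redundant, and each span becomes simply supported.
Discontinuity in slope at C on the released structure — sum the simple-span end rotations:
  span CE: triangular load, peak 39: 7w₀L³/(360EI) = 418.1/EI
  span CE: UDL 25.5: wL³/(24EI) = 585.8/EI
  relative rotation θ_0 = (0 + 1004)/EI = 1004/EI
A unit hogging moment at C produces rotation L₁/(3EI) + L₂/(3EI) = 5.2/EI.
Compatibility: M_C·(L₁+L₂)/(3EI) = θ_0, giving M_C = 193.1 kN·m (hogging).
Span AC, ΣM about A with M_C applied at C: R_C^{AC}·7.4 = 0 + 193.1, so R_C^{AC} = 26.09 kN and R_A = 0 − 26.09 = -26.09 kN.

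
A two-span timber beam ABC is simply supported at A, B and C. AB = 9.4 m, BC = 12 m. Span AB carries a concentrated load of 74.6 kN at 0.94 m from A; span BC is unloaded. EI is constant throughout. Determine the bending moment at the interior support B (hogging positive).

Release continuity at B by inserting a hinge; the redundant is the internal moment M_B. The primary structure is two simply-supported spans AB and BC.
Discontinuity in slope at B on the released structure — sum the simple-span end rotations:
  span AB: point load 74.6 at a = 0.94: Pab(L + a)/(6LEI) = 108.8/EI
  relative rotation θ_0 = (108.8 + 0)/EI = 108.8/EI
A unit hogging moment at B produces rotation L₁/(3EI) + L₂/(3EI) = 7.133/EI.
Compatibility: M_B·(L₁+L₂)/(3EI) = θ_0, giving M_B = 15.25 kN·m (hogging).

M_B = 15.25 kN·m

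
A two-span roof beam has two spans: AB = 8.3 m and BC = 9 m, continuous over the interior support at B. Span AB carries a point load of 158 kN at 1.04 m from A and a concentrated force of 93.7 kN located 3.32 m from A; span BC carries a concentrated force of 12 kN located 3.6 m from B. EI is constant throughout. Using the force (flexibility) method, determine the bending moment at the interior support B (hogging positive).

Take M_B as the redundant. Released structure: two simple spans AB and BC with a hinge at B.
Rotations at B on the released spans (each span's end-slope, ×1/EI):
  span AB: point load 158 at a = 1.04: Pab(L + a)/(6LEI) = 223.7/EI
  span AB: point load 93.7 at a = 3.32: Pab(L + a)/(6LEI) = 361.5/EI
  span BC: point load 12 at a = 3.6: Pab(L + b)/(6LEI) = 62.21/EI
  relative rotation θ_0 = (585.2 + 62.21)/EI = 647.4/EI
A unit hogging moment at B produces rotation L₁/(3EI) + L₂/(3EI) = 5.767/EI.
Compatibility: M_B·(L₁+L₂)/(3EI) = θ_0, giving M_B = 112.3 kN·m (hogging).

M_B = 112.3 kN·m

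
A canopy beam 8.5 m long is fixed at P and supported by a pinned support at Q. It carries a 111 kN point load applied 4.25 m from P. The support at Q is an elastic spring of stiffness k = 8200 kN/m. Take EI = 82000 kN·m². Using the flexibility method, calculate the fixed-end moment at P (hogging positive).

M_P = 190.6 kN·m

Release the roller at Q. Primary structure: cantilever fixed at P.
Primary-structure tip deflection at Q by superposition:
  point load 111 at a = 4.25: Pa²(3L − a)/(6EI) = 7101/EI
Flexibility coefficient — unit upward force at Q: δ_{QQ} = L³/(3EI) = 204.7/EI.
With EI = 82000 kN·m²: δ_0 = 0.086595 m and δ_{QQ} = 0.002496 m/kN.
Compatibility — the spring shortens by R_Q/k under the reaction it provides: δ_0 − R_Q·δ_{QQ} = R_Q/k. With 1/k = 0.000122 m/kN, R_Q = δ_0 / (δ_{QQ} + 1/k) = 0.086595 / (0.002496 + 0.000122) = 33.07 kN.
Moment equilibrium about P: M_P = Σ(load moments about P) − R_Q·L = 471.8 − 33.07×8.5 = 190.6 kN·m.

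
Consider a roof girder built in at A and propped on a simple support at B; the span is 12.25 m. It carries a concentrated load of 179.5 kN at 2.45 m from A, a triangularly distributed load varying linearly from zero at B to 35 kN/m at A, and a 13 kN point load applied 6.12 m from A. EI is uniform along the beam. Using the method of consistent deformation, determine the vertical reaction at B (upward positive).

Remove the prop at B; the released (primary) structure is a cantilever built in at A.
Primary-structure tip deflection at B by superposition:
  point load 179.5 at a = 2.45: Pa²(3L − a)/(6EI) = 6159/EI
  triangular load, peak 35 at the fixed end: w₀L⁴/(30EI) = 26272/EI
  point load 13 at a = 6.12: Pa²(3L − a)/(6EI) = 2486/EI
  δ_0 = 34917/EI
Flexibility coefficient — unit upward force at B: δ_{BB} = L³/(3EI) = 612.8/EI.
Compatibility at B: δ_0 − R_B·δ_{BB} = 0, so R_B = 34917/612.8 = 56.98 kN.

R_B = 56.98 kN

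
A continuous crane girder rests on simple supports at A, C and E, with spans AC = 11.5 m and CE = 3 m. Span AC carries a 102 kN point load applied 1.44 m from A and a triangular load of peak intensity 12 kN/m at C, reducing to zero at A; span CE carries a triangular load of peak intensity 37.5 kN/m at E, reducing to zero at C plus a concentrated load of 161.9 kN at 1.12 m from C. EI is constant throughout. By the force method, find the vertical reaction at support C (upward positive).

Take M_C as the redundant. Released structure: two simple spans AC and CE with a hinge at C.
Discontinuity in slope at C on the released structure — sum the simple-span end rotations:
  span AC: point load 102 at a = 1.44: Pab(L + a)/(6LEI) = 277.1/EI
  span AC: triangular load, peak 12: w₀L³/(45EI) = 405.6/EI
  span CE: triangular load, peak 37.5: 7w₀L³/(360EI) = 19.69/EI
  span CE: point load 161.9 at a = 1.12: Pab(L + b)/(6LEI) = 92.42/EI
  relative rotation θ_0 = (682.7 + 112.1)/EI = 794.8/EI
A unit hogging moment at C produces rotation L₁/(3EI) + L₂/(3EI) = 4.833/EI.
Slope continuity at C: θ_0 = M_C·4.833/EI, so M_C = 794.8/4.833 = 164.4 kN·m (hogging).
Span AC, ΣM about A with M_C applied at C: R_C^{AC}·11.5 = 675.9 + 164.4, so R_C^{AC} = 73.07 kN and R_A = 171 − 73.07 = 97.93 kN.
Span CE, ΣM about E: R_C^{CE}·3 = 360.6 + 164.4, so R_C^{CE} = 175 kN and R_E = 218.2 − 175 = 43.13 kN.
R_C = 73.07 + 175 = 248.1 kN.

R_C = 248.1 kN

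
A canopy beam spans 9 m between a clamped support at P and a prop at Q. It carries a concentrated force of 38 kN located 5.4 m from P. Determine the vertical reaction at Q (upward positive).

R_Q = 16.42 kN

Release the roller at Q. Primary structure: cantilever fixed at P.
Deflection at Q on the released cantilever, summing each load's contribution:
  point load 38 at a = 5.4: Pa²(3L − a)/(6EI) = 3989/EI
Flexibility coefficient — unit upward force at Q: δ_{QQ} = L³/(3EI) = 243/EI.
The prop prevents deflection at Q: R_Q = δ_0/δ_{QQ} = 3989/243 = 16.42 kN.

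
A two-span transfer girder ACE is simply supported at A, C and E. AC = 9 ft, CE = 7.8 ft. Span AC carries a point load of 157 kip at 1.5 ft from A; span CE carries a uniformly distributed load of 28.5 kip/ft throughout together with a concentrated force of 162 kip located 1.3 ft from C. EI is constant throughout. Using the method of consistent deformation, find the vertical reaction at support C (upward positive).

R_C = 329 kip

Take M_C as the redundant. Released structure: two simple spans AC and CE with a hinge at C.
End slopes at the hinge C, treating each span as simply supported:
  span AC: point load 157 at a = 1.5: Pab(L + a)/(6LEI) = 343.4/EI
  span CE: UDL 28.5: wL³/(24EI) = 563.5/EI
  span CE: point load 162 at a = 1.3: Pab(L + b)/(6LEI) = 418.3/EI
  relative rotation θ_0 = (343.4 + 981.8)/EI = 1325/EI
A unit hogging moment at C produces rotation L₁/(3EI) + L₂/(3EI) = 5.6/EI.
Slope continuity at C: θ_0 = M_C·5.6/EI, so M_C = 1325/5.6 = 236.7 kip·ft (hogging).
Span AC, ΣM about A with M_C applied at C: R_C^{AC}·9 = 235.5 + 236.7, so R_C^{AC} = 52.46 kip and R_A = 157 − 52.46 = 104.5 kip.
Span CE, ΣM about E: R_C^{CE}·7.8 = 1920 + 236.7, so R_C^{CE} = 276.5 kip and R_E = 384.3 − 276.5 = 107.8 kip.
R_C = 52.46 + 276.5 = 329 kip.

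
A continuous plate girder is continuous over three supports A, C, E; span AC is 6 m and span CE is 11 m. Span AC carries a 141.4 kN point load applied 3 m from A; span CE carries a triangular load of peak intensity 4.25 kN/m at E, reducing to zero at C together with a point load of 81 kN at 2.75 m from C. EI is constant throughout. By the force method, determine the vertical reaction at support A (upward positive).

R_A = 42.34 kN

Take M_C as the redundant. Released structure: two simple spans AC and CE with a hinge at C.
End slopes at the hinge C, treating each span as simply supported:
  span AC: point load 141.4 at a = 3: Pab(L + a)/(6LEI) = 318.1/EI
  span CE: triangular load, peak 4.25: 7w₀L³/(360EI) = 110/EI
  span CE: point load 81 at a = 2.75: Pab(L + b)/(6LEI) = 536/EI
  relative rotation θ_0 = (318.1 + 646)/EI = 964.1/EI
A unit hogging moment at C produces rotation L₁/(3EI) + L₂/(3EI) = 5.667/EI.
Compatibility: M_C·(L₁+L₂)/(3EI) = θ_0, giving M_C = 170.1 kN·m (hogging).
Span AC, ΣM about A with M_C applied at C: R_C^{AC}·6 = 424.2 + 170.1, so R_C^{AC} = 99.06 kN and R_A = 141.4 − 99.06 = 42.34 kN.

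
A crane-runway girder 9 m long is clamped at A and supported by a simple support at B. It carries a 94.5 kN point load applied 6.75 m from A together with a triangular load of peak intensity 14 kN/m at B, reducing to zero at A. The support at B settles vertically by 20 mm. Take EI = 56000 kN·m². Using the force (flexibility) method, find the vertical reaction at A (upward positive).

Choose R_B as the redundant. The primary structure is the cantilever fixed at A.
Deflection at B on the released cantilever, summing each load's contribution:
  point load 94.5 at a = 6.75: Pa²(3L − a)/(6EI) = 14532/EI
  triangular load, peak 14 at the free end: 11w₀L⁴/(120EI) = 8420/EI
  δ_0 = 22952/EI
Tip deflection under a unit load at B: L³/(3EI) = 243/EI.
With EI = 56000 kN·m²: δ_0 = 0.40985 m and δ_{BB} = 0.004339 m/kN.
Compatibility — the beam at B must follow the support down by 0.02 m: δ_0 − R_B·δ_{BB} = 0.02, so R_B = (0.40985 − 0.02)/0.004339 = 89.84 kN.
Vertical equilibrium: R_A = ΣP − R_B = 157.5 − 89.84 = 67.66 kN.

R_A = 67.66 kN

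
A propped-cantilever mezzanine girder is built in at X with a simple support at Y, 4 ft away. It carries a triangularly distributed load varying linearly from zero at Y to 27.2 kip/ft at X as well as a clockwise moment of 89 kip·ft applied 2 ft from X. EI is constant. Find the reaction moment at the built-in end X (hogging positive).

M_X = 17.89 kip·ft

Remove the prop at Y; the released (primary) structure is a cantilever built in at X.
Free-end deflection of the primary structure under the applied loading (downward +):
  triangular load, peak 27.2 at the fixed end: w₀L⁴/(30EI) = 232.1/EI
  clockwise couple 89 at a = 2: M₀a(2L − a)/(2EI) = 534/EI
  δ_0 = 766.1/EI
Tip deflection under a unit load at Y: L³/(3EI) = 21.33/EI.
Compatibility at Y: δ_0 − R_Y·δ_{YY} = 0, so R_Y = 766.1/21.33 = 35.91 kip.
Moment equilibrium about X: M_X = Σ(load moments about X) − R_Y·L = 161.5 − 35.91×4 = 17.89 kip·ft.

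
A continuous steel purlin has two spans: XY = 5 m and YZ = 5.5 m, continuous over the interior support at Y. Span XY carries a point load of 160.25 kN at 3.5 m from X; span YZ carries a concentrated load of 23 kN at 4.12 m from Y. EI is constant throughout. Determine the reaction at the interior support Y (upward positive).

R_Y = 146.9 kN

Take M_Y as the redundant. Released structure: two simple spans XY and YZ with a hinge at Y.
Discontinuity in slope at Y on the released structure — sum the simple-span end rotations:
  span XY: point load 160.25 at a = 3.5: Pab(L + a)/(6LEI) = 238.4/EI
  span YZ: point load 23 at a = 4.12: Pab(L + b)/(6LEI) = 27.26/EI
  relative rotation θ_0 = (238.4 + 27.26)/EI = 265.6/EI
A unit hogging moment at Y produces rotation L₁/(3EI) + L₂/(3EI) = 3.5/EI.
Compatibility: M_Y·(L₁+L₂)/(3EI) = θ_0, giving M_Y = 75.9 kN·m (hogging).
Span XY, ΣM about X with M_Y applied at Y: R_Y^{XY}·5 = 560.9 + 75.9, so R_Y^{XY} = 127.4 kN and R_X = 160.2 − 127.4 = 32.9 kN.
Span YZ, ΣM about Z: R_Y^{YZ}·5.5 = 31.74 + 75.9, so R_Y^{YZ} = 19.57 kN and R_Z = 23 − 19.57 = 3.43 kN.
R_Y = 127.4 + 19.57 = 146.9 kN.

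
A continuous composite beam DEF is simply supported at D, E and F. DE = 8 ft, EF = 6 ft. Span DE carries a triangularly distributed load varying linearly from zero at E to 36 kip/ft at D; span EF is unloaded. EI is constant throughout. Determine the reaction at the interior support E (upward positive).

Release continuity at E by inserting a hinge; the redundant is the internal moment M_E. The primary structure is two simply-supported spans DE and EF.
Discontinuity in slope at E on the released structure — sum the simple-span end rotations:
  span DE: triangular load, peak 36: 7w₀L³/(360EI) = 358.4/EI
  relative rotation θ_0 = (358.4 + 0)/EI = 358.4/EI
A unit hogging moment at E produces rotation L₁/(3EI) + L₂/(3EI) = 4.667/EI.
Slope continuity at E: θ_0 = M_E·4.667/EI, so M_E = 358.4/4.667 = 76.8 kip·ft (hogging).
Span DE, ΣM about D with M_E applied at E: R_E^{DE}·8 = 384 + 76.8, so R_E^{DE} = 57.6 kip and R_D = 144 − 57.6 = 86.4 kip.
Span EF, ΣM about F: R_E^{EF}·6 = 0 + 76.8, so R_E^{EF} = 12.8 kip and R_F = 0 − 12.8 = -12.8 kip.
R_E = 57.6 + 12.8 = 70.4 kip.

R_E = 70.4 kip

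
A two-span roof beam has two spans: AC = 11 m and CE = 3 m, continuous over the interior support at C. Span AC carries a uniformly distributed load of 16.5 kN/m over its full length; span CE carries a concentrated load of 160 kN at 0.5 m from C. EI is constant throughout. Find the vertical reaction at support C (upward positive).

R_C = 312.8 kN

Take M_C as the redundant. Released structure: two simple spans AC and CE with a hinge at C.
Discontinuity in slope at C on the released structure — sum the simple-span end rotations:
  span AC: UDL 16.5: wL³/(24EI) = 915.1/EI
  span CE: point load 160 at a = 0.5: Pab(L + b)/(6LEI) = 61.11/EI
  relative rotation θ_0 = (915.1 + 61.11)/EI = 976.2/EI
A unit hogging moment at C produces rotation L₁/(3EI) + L₂/(3EI) = 4.667/EI.
Slope continuity at C: θ_0 = M_C·4.667/EI, so M_C = 976.2/4.667 = 209.2 kN·m (hogging).
Span AC, ΣM about A with M_C applied at C: R_C^{AC}·11 = 998.2 + 209.2, so R_C^{AC} = 109.8 kN and R_A = 181.5 − 109.8 = 71.73 kN.
Span CE, ΣM about E: R_C^{CE}·3 = 400 + 209.2, so R_C^{CE} = 203.1 kN and R_E = 160 − 203.1 = -43.06 kN.
R_C = 109.8 + 203.1 = 312.8 kN.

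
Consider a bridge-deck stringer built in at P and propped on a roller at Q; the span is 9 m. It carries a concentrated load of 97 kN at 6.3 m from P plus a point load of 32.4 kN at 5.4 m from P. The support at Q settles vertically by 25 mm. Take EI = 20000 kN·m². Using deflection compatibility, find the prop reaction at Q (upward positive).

R_Q = 66.6 kN

Choose R_Q as the redundant. The primary structure is the cantilever fixed at P.
Free-end deflection of the primary structure under the applied loading (downward +):
  point load 97 at a = 6.3: Pa²(3L − a)/(6EI) = 13282/EI
  point load 32.4 at a = 5.4: Pa²(3L − a)/(6EI) = 3401/EI
  δ_0 = 16683/EI
Flexibility coefficient — unit upward force at Q: δ_{QQ} = L³/(3EI) = 243/EI.
With EI = 20000 kN·m²: δ_0 = 0.83417 m and δ_{QQ} = 0.01215 m/kN.
Compatibility — the beam at Q must follow the support down by 0.025 m: δ_0 − R_Q·δ_{QQ} = 0.025, so R_Q = (0.83417 − 0.025)/0.01215 = 66.6 kN.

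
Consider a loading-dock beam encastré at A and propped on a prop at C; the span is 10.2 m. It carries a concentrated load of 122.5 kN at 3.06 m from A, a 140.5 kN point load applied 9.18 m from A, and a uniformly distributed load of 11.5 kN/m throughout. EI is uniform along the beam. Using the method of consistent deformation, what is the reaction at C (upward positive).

Take the reaction at C as the redundant and release it; the primary structure is a cantilever fixed at A.
Free-end deflection of the primary structure under the applied loading (downward +):
  point load 122.5 at a = 3.06: Pa²(3L − a)/(6EI) = 5265/EI
  point load 140.5 at a = 9.18: Pa²(3L − a)/(6EI) = 42270/EI
  UDL 11.5: wL⁴/(8EI) = 15560/EI
  δ_0 = 63095/EI
Tip deflection under a unit load at C: L³/(3EI) = 353.7/EI.
The prop prevents deflection at C: R_C = δ_0/δ_{CC} = 63095/353.7 = 178.4 kN.

R_C = 178.4 kN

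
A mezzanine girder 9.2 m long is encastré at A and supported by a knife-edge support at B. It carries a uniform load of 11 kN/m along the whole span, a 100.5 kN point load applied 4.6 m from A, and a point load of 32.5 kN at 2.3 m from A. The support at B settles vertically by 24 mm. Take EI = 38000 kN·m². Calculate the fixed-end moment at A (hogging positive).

Release the roller at B. Primary structure: cantilever fixed at A.
Deflection at B on the released cantilever, summing each load's contribution:
  UDL 11: wL⁴/(8EI) = 9850/EI
  point load 100.5 at a = 4.6: Pa²(3L − a)/(6EI) = 8152/EI
  point load 32.5 at a = 2.3: Pa²(3L − a)/(6EI) = 725/EI
  δ_0 = 18727/EI
Flexibility coefficient — unit upward force at B: δ_{BB} = L³/(3EI) = 259.6/EI.
With EI = 38000 kN·m²: δ_0 = 0.49282 m and δ_{BB} = 0.006831 m/kN.
Compatibility — the beam at B must follow the support down by 0.024 m: δ_0 − R_B·δ_{BB} = 0.024, so R_B = (0.49282 − 0.024)/0.006831 = 68.64 kN.
Moment equilibrium about A: M_A = Σ(load moments about A) − R_B·L = 1003 − 68.64×9.2 = 371.1 kN·m.

M_A = 371.1 kN·m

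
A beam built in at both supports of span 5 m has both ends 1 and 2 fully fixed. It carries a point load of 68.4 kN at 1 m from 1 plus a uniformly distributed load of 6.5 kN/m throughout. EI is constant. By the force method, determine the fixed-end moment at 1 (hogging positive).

M_1 = 57.32 kN·m

Release both end moments; the primary structure is a simply-supported span 12 with redundants M_1 and M_2.
Simple-span end rotations at 1 and 2 under the given loads:
  at 1: point load 68.4 at a = 1: Pab(L + b)/(6LEI) = 82.08/EI
  at 2: point load 68.4 at a = 1: Pab(L + a)/(6LEI) = 54.72/EI
  at 1: UDL 6.5: wL³/(24EI) = 33.85/EI
  at 2: UDL 6.5: wL³/(24EI) = 33.85/EI
  θ_10 = 115.9/EI,  θ_20 = 88.57/EI
Flexibility coefficients: a unit moment at one end gives L/(3EI) there and L/(6EI) at the far end, so f₁₁ = f₂₂ = 1.667/EI and f₁₂ = f₂₁ = 0.8333/EI.
Compatibility — zero rotation at each built-in end:
  1.667 M_1 + 0.8333 M_2 = 115.9
  0.8333 M_1 + 1.667 M_2 = 88.57
Solving the pair gives M_1 = 57.32 kN·m and M_2 = 24.49 kN·m (hogging).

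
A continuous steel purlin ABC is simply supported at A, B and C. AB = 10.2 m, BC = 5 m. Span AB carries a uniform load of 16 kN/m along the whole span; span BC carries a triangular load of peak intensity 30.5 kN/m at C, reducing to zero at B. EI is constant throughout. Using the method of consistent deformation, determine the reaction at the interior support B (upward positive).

R_B = 153 kN

Release continuity at B by inserting a hinge; the redundant is the internal moment M_B. The primary structure is two simply-supported spans AB and BC.
End slopes at the hinge B, treating each span as simply supported:
  span AB: UDL 16: wL³/(24EI) = 707.5/EI
  span BC: triangular load, peak 30.5: 7w₀L³/(360EI) = 74.13/EI
  relative rotation θ_0 = (707.5 + 74.13)/EI = 781.6/EI
A unit hogging moment at B produces rotation L₁/(3EI) + L₂/(3EI) = 5.067/EI.
Slope continuity at B: θ_0 = M_B·5.067/EI, so M_B = 781.6/5.067 = 154.3 kN·m (hogging).
Span AB, ΣM about A with M_B applied at B: R_B^{AB}·10.2 = 832.3 + 154.3, so R_B^{AB} = 96.72 kN and R_A = 163.2 − 96.72 = 66.48 kN.
Span BC, ΣM about C: R_B^{BC}·5 = 127.1 + 154.3, so R_B^{BC} = 56.27 kN and R_C = 76.25 − 56.27 = 19.98 kN.
R_B = 96.72 + 56.27 = 153 kN.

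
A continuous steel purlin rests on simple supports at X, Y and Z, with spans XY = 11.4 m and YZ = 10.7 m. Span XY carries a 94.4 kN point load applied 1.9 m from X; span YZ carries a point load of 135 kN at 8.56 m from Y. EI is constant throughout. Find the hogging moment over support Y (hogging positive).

M_Y = 112.1 kN·m

Take M_Y as the redundant. Released structure: two simple spans XY and YZ with a hinge at Y.
Discontinuity in slope at Y on the released structure — sum the simple-span end rotations:
  span XY: point load 94.4 at a = 1.9: Pab(L + a)/(6LEI) = 331.3/EI
  span YZ: point load 135 at a = 8.56: Pab(L + b)/(6LEI) = 494.6/EI
  relative rotation θ_0 = (331.3 + 494.6)/EI = 825.9/EI
A unit hogging moment at Y produces rotation L₁/(3EI) + L₂/(3EI) = 7.367/EI.
Compatibility: M_Y·(L₁+L₂)/(3EI) = θ_0, giving M_Y = 112.1 kN·m (hogging).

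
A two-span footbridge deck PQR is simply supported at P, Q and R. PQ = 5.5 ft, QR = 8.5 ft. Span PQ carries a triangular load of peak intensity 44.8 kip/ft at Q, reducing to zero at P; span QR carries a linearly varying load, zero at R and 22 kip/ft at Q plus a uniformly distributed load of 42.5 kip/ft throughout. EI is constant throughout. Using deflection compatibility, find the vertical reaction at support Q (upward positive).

Insert a hinge at Q; M_Q is the redundant, and each span becomes simply supported.
Rotations at Q on the released spans (each span's end-slope, ×1/EI):
  span PQ: triangular load, peak 44.8: w₀L³/(45EI) = 165.6/EI
  span QR: triangular load, peak 22: w₀L³/(45EI) = 300.2/EI
  span QR: UDL 42.5: wL³/(24EI) = 1088/EI
  relative rotation θ_0 = (165.6 + 1388)/EI = 1553/EI
A unit hogging moment at Q produces rotation L₁/(3EI) + L₂/(3EI) = 4.667/EI.
Slope continuity at Q: θ_0 = M_Q·4.667/EI, so M_Q = 1553/4.667 = 332.9 kip·ft (hogging).
Span PQ, ΣM about P with M_Q applied at Q: R_Q^{PQ}·5.5 = 451.7 + 332.9, so R_Q^{PQ} = 142.7 kip and R_P = 123.2 − 142.7 = -19.45 kip.
Span QR, ΣM about R: R_Q^{QR}·8.5 = 2065 + 332.9, so R_Q^{QR} = 282.1 kip and R_R = 454.8 − 282.1 = 172.6 kip.
R_Q = 142.7 + 282.1 = 424.8 kip.

R_Q = 424.8 kip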